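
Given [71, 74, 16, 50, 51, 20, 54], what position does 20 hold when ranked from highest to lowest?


Sort descending: [74, 71, 54, 51, 50, 20, 16]
Find 20 in the sorted list.
20 is at position 6.
Final answer: 6


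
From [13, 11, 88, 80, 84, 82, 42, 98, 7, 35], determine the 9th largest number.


Sort descending: [98, 88, 84, 82, 80, 42, 35, 13, 11, 7]
The 9th element (1-indexed) is at index 8.
Value = 11
Final answer: 11


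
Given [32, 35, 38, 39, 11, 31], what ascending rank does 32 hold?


Sort ascending: [11, 31, 32, 35, 38, 39]
Find 32 in the sorted list.
32 is at position 3 (1-indexed).
Final answer: 3


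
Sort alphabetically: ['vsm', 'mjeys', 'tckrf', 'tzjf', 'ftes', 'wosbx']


Compare strings character by character (the first differing letter decides):
  'ftes' < 'mjeys' since 'f' < 'm' at position 1
  'mjeys' < 'tckrf' since 'm' < 't' at position 1
  'tckrf' < 'tzjf' since 'c' < 'z' at position 2
  'tzjf' < 'vsm' since 't' < 'v' at position 1
  'vsm' < 'wosbx' since 'v' < 'w' at position 1
Chaining these comparisons gives the alphabetical order.
Final answer: ['ftes', 'mjeys', 'tckrf', 'tzjf', 'vsm', 'wosbx']


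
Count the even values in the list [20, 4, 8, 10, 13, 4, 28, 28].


Check each element:
  20 is even
  4 is even
  8 is even
  10 is even
  13 is odd
  4 is even
  28 is even
  28 is even
Evens: [20, 4, 8, 10, 4, 28, 28]
Count of evens = 7
Final answer: 7


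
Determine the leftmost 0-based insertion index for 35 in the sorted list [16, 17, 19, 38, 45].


List is sorted: [16, 17, 19, 38, 45]
We need the leftmost position where 35 can be inserted, i.e. the first index whose element is >= 35 (or the end of the list if none is).
Binary search with low=0, high=5 (0-based indices):
  low=0, high=5, mid=2: a[2]=19 < 35, so low = 3
  low=3, high=5, mid=4: a[4]=45 >= 35, so high = 4
  low=3, high=4, mid=3: a[3]=38 >= 35, so high = 3
Now low = high = 3, so the insertion index is 3.
Final answer: 3


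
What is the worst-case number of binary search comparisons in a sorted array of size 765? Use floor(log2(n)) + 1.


Binary search halves the search space each step.
Maximum comparisons = floor(log2(765)) + 1
log2(765) = 9.5793
floor(log2(765)) = 9, so 9 + 1 = 10
Final answer: 10


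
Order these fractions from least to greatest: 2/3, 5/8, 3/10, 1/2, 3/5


Convert to decimal for comparison:
  2/3 = 0.6667
  5/8 = 0.625
  3/10 = 0.3
  1/2 = 0.5
  3/5 = 0.6
Decimals in increasing order: 0.3 < 0.5 < 0.6 < 0.625 < 0.6667
Writing each back as its fraction gives the sorted order.
Final answer: 3/10, 1/2, 3/5, 5/8, 2/3


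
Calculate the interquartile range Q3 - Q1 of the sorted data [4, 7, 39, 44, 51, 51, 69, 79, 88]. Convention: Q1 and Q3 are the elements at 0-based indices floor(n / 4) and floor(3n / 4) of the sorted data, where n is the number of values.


The data has n = 9 elements.
Q1 index = floor(9 / 4) = floor(2.25) = 2; Q3 index = floor(3 * 9 / 4) = floor(6.75) = 6
Q1 = element at index 2 = 39
Q3 = element at index 6 = 69
IQR = 69 - 39 = 30
Final answer: 30


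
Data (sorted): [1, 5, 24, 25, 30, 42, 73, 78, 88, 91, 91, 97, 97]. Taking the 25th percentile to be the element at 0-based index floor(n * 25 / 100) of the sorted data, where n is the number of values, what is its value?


The dataset has n = 13 elements.
Index = floor(13 * 25 / 100) = floor(325 / 100) = floor(3.25) = 3
Counting from index 0 in the sorted data, the element at index 3 is 25.
Final answer: 25


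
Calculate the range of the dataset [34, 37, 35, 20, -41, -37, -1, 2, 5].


Maximum value: 37
Minimum value: -41
Range = 37 - (-41) = 78
Final answer: 78


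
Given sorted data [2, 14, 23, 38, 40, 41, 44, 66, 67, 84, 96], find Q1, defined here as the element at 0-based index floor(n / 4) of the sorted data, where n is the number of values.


The list has n = 11 elements.
Q1 index = floor(11 / 4) = floor(2.75) = 2
Counting from index 0 in the sorted data, the element at index 2 is 23.
Final answer: 23


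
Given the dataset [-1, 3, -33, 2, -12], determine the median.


First, sort the list: [-33, -12, -1, 2, 3]
The list has 5 elements (odd count).
The middle index is 2 (0-based), and the element there is -1.
Final answer: -1


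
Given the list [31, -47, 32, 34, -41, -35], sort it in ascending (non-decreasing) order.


Original list: [31, -47, 32, 34, -41, -35]
Repeatedly take the smallest remaining element:
  Remaining [31, -47, 32, 34, -41, -35] -> smallest is -47
  Remaining [31, 32, 34, -41, -35] -> smallest is -41
  Remaining [31, 32, 34, -35] -> smallest is -35
  Remaining [31, 32, 34] -> smallest is 31
  Remaining [32, 34] -> smallest is 32
  Remaining [34] -> smallest is 34
Collecting the picks in order gives the sorted list.
Final answer: [-47, -41, -35, 31, 32, 34]


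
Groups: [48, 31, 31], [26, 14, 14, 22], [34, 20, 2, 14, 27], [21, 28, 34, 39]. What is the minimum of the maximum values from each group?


Find max of each group:
  Group 1: [48, 31, 31] -> max = 48
  Group 2: [26, 14, 14, 22] -> max = 26
  Group 3: [34, 20, 2, 14, 27] -> max = 34
  Group 4: [21, 28, 34, 39] -> max = 39
Maxes: [48, 26, 34, 39]
Minimum of maxes = 26
Final answer: 26


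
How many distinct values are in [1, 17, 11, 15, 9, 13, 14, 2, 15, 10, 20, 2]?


List all unique values:
Distinct values: [1, 2, 9, 10, 11, 13, 14, 15, 17, 20]
Count = 10
Final answer: 10


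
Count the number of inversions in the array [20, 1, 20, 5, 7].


For each element, count the later elements that are smaller than it:
  20 (index 0): smaller elements after it = [1, 5, 7] -> 3
  1 (index 1): smaller elements after it = [] -> 0
  20 (index 2): smaller elements after it = [5, 7] -> 2
  5 (index 3): smaller elements after it = [] -> 0
Total inversions = 3 + 0 + 2 + 0 = 5
Final answer: 5


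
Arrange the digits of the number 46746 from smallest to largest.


The number 46746 has digits: 4, 6, 7, 4, 6
Sorted: 4, 4, 6, 6, 7
Joining the sorted digits gives the result.
Final answer: 44667


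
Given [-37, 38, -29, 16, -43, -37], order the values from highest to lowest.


Original list: [-37, 38, -29, 16, -43, -37]
Repeatedly take the largest remaining element:
  Remaining [-37, 38, -29, 16, -43, -37] -> largest is 38
  Remaining [-37, -29, 16, -43, -37] -> largest is 16
  Remaining [-37, -29, -43, -37] -> largest is -29
  Remaining [-37, -43, -37] -> largest is -37
  Remaining [-43, -37] -> largest is -37
  Remaining [-43] -> largest is -43
Collecting the picks in order gives the descending list.
Final answer: [38, 16, -29, -37, -37, -43]


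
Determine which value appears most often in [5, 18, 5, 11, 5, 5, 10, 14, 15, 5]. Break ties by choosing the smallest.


Count the frequency of each value:
  5 appears 5 time(s)
  10 appears 1 time(s)
  11 appears 1 time(s)
  14 appears 1 time(s)
  15 appears 1 time(s)
  18 appears 1 time(s)
Maximum frequency is 5.
Only 5 reaches that frequency, so it is the mode.
Final answer: 5


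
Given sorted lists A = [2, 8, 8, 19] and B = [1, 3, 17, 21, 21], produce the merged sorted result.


List A: [2, 8, 8, 19]
List B: [1, 3, 17, 21, 21]
Repeatedly compare the front elements and take the smaller:
  2 vs 1 -> take 1
  2 vs 3 -> take 2
  8 vs 3 -> take 3
  8 vs 17 -> take 8
  8 vs 17 -> take 8
  19 vs 17 -> take 17
  19 vs 21 -> take 19
  A is exhausted; append the rest of B: [21, 21]
Final answer: [1, 2, 3, 8, 8, 17, 19, 21, 21]


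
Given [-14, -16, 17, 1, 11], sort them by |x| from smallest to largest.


Compute absolute values:
  |-14| = 14
  |-16| = 16
  |17| = 17
  |1| = 1
  |11| = 11
Absolute values in increasing order: 1 < 11 < 14 < 16 < 17
Listing the original numbers in that order gives the answer.
Final answer: [1, 11, -14, -16, 17]


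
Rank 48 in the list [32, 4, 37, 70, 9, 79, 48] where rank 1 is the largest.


Sort descending: [79, 70, 48, 37, 32, 9, 4]
Find 48 in the sorted list.
48 is at position 3.
Final answer: 3


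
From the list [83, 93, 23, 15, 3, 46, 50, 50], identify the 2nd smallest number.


Sort ascending: [3, 15, 23, 46, 50, 50, 83, 93]
The 2nd element (1-indexed) is at index 1.
Value = 15
Final answer: 15


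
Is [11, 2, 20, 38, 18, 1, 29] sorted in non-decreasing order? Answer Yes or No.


Check consecutive pairs:
  11 <= 2? False
  2 <= 20? True
  20 <= 38? True
  38 <= 18? False
  18 <= 1? False
  1 <= 29? True
3 consecutive pair(s) are out of order, so the list is not sorted.
Final answer: No


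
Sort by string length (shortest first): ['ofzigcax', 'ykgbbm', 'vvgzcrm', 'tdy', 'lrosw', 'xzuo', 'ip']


Compute lengths:
  'ofzigcax' has length 8
  'ykgbbm' has length 6
  'vvgzcrm' has length 7
  'tdy' has length 3
  'lrosw' has length 5
  'xzuo' has length 4
  'ip' has length 2
Lengths in increasing order: 2 < 3 < 4 < 5 < 6 < 7 < 8
Listing the words in that order gives the answer.
Final answer: ['ip', 'tdy', 'xzuo', 'lrosw', 'ykgbbm', 'vvgzcrm', 'ofzigcax']


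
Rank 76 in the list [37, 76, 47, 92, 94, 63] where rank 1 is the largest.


Sort descending: [94, 92, 76, 63, 47, 37]
Find 76 in the sorted list.
76 is at position 3.
Final answer: 3


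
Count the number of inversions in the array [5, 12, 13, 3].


For each element, count the later elements that are smaller than it:
  5 (index 0): smaller elements after it = [3] -> 1
  12 (index 1): smaller elements after it = [3] -> 1
  13 (index 2): smaller elements after it = [3] -> 1
Total inversions = 1 + 1 + 1 = 3
Final answer: 3


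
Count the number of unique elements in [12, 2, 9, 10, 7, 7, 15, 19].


List all unique values:
Distinct values: [2, 7, 9, 10, 12, 15, 19]
Count = 7
Final answer: 7


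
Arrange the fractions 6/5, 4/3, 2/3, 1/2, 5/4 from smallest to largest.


Convert to decimal for comparison:
  6/5 = 1.2
  4/3 = 1.3333
  2/3 = 0.6667
  1/2 = 0.5
  5/4 = 1.25
Decimals in increasing order: 0.5 < 0.6667 < 1.2 < 1.25 < 1.3333
Writing each back as its fraction gives the sorted order.
Final answer: 1/2, 2/3, 6/5, 5/4, 4/3


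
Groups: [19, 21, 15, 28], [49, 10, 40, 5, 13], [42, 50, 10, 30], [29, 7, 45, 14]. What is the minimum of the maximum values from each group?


Find max of each group:
  Group 1: [19, 21, 15, 28] -> max = 28
  Group 2: [49, 10, 40, 5, 13] -> max = 49
  Group 3: [42, 50, 10, 30] -> max = 50
  Group 4: [29, 7, 45, 14] -> max = 45
Maxes: [28, 49, 50, 45]
Minimum of maxes = 28
Final answer: 28


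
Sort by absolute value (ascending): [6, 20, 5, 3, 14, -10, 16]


Compute absolute values:
  |6| = 6
  |20| = 20
  |5| = 5
  |3| = 3
  |14| = 14
  |-10| = 10
  |16| = 16
Absolute values in increasing order: 3 < 5 < 6 < 10 < 14 < 16 < 20
Listing the original numbers in that order gives the answer.
Final answer: [3, 5, 6, -10, 14, 16, 20]


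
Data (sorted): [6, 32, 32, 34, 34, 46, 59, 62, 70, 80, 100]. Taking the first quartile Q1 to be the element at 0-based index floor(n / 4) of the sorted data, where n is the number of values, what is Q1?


The list has n = 11 elements.
Q1 index = floor(11 / 4) = floor(2.75) = 2
Counting from index 0 in the sorted data, the element at index 2 is 32.
Final answer: 32


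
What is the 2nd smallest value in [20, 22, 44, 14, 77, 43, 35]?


Sort ascending: [14, 20, 22, 35, 43, 44, 77]
The 2nd element (1-indexed) is at index 1.
Value = 20
Final answer: 20


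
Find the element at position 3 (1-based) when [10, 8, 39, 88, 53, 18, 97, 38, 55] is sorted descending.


Sort descending: [97, 88, 55, 53, 39, 38, 18, 10, 8]
The 3rd element (1-indexed) is at index 2.
Value = 55
Final answer: 55


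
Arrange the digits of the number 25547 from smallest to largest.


The number 25547 has digits: 2, 5, 5, 4, 7
Sorted: 2, 4, 5, 5, 7
Joining the sorted digits gives the result.
Final answer: 24557


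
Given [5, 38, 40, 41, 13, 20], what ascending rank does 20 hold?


Sort ascending: [5, 13, 20, 38, 40, 41]
Find 20 in the sorted list.
20 is at position 3 (1-indexed).
Final answer: 3


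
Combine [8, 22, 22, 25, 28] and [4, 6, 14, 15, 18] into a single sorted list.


List A: [8, 22, 22, 25, 28]
List B: [4, 6, 14, 15, 18]
Repeatedly compare the front elements and take the smaller:
  8 vs 4 -> take 4
  8 vs 6 -> take 6
  8 vs 14 -> take 8
  22 vs 14 -> take 14
  22 vs 15 -> take 15
  22 vs 18 -> take 18
  B is exhausted; append the rest of A: [22, 22, 25, 28]
Final answer: [4, 6, 8, 14, 15, 18, 22, 22, 25, 28]


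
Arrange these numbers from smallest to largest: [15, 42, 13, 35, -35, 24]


Original list: [15, 42, 13, 35, -35, 24]
Repeatedly take the smallest remaining element:
  Remaining [15, 42, 13, 35, -35, 24] -> smallest is -35
  Remaining [15, 42, 13, 35, 24] -> smallest is 13
  Remaining [15, 42, 35, 24] -> smallest is 15
  Remaining [42, 35, 24] -> smallest is 24
  Remaining [42, 35] -> smallest is 35
  Remaining [42] -> smallest is 42
Collecting the picks in order gives the sorted list.
Final answer: [-35, 13, 15, 24, 35, 42]


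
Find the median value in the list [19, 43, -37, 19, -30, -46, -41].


First, sort the list: [-46, -41, -37, -30, 19, 19, 43]
The list has 7 elements (odd count).
The middle index is 3 (0-based), and the element there is -30.
Final answer: -30


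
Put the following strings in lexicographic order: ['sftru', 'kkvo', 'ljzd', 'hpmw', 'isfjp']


Compare strings character by character (the first differing letter decides):
  'hpmw' < 'isfjp' since 'h' < 'i' at position 1
  'isfjp' < 'kkvo' since 'i' < 'k' at position 1
  'kkvo' < 'ljzd' since 'k' < 'l' at position 1
  'ljzd' < 'sftru' since 'l' < 's' at position 1
Chaining these comparisons gives the alphabetical order.
Final answer: ['hpmw', 'isfjp', 'kkvo', 'ljzd', 'sftru']


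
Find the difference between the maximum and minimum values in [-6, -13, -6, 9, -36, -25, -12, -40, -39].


Maximum value: 9
Minimum value: -40
Range = 9 - (-40) = 49
Final answer: 49


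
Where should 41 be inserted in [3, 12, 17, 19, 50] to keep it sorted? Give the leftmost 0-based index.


List is sorted: [3, 12, 17, 19, 50]
We need the leftmost position where 41 can be inserted, i.e. the first index whose element is >= 41 (or the end of the list if none is).
Binary search with low=0, high=5 (0-based indices):
  low=0, high=5, mid=2: a[2]=17 < 41, so low = 3
  low=3, high=5, mid=4: a[4]=50 >= 41, so high = 4
  low=3, high=4, mid=3: a[3]=19 < 41, so low = 4
Now low = high = 4, so the insertion index is 4.
Final answer: 4


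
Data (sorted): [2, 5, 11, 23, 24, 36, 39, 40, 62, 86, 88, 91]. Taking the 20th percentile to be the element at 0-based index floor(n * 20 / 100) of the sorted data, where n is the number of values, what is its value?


The dataset has n = 12 elements.
Index = floor(12 * 20 / 100) = floor(240 / 100) = floor(2.4) = 2
Counting from index 0 in the sorted data, the element at index 2 is 11.
Final answer: 11


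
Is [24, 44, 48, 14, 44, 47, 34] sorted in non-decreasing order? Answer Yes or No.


Check consecutive pairs:
  24 <= 44? True
  44 <= 48? True
  48 <= 14? False
  14 <= 44? True
  44 <= 47? True
  47 <= 34? False
2 consecutive pair(s) are out of order, so the list is not sorted.
Final answer: No


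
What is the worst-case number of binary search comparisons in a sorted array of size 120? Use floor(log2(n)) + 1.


Binary search halves the search space each step.
Maximum comparisons = floor(log2(120)) + 1
log2(120) = 6.9069
floor(log2(120)) = 6, so 6 + 1 = 7
Final answer: 7


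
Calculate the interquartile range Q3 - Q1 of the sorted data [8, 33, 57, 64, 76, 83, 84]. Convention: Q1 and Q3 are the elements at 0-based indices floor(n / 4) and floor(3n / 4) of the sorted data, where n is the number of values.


The data has n = 7 elements.
Q1 index = floor(7 / 4) = floor(1.75) = 1; Q3 index = floor(3 * 7 / 4) = floor(5.25) = 5
Q1 = element at index 1 = 33
Q3 = element at index 5 = 83
IQR = 83 - 33 = 50
Final answer: 50


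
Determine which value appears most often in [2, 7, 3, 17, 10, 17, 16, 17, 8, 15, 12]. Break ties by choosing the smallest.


Count the frequency of each value:
  2 appears 1 time(s)
  3 appears 1 time(s)
  7 appears 1 time(s)
  8 appears 1 time(s)
  10 appears 1 time(s)
  12 appears 1 time(s)
  15 appears 1 time(s)
  16 appears 1 time(s)
  17 appears 3 time(s)
Maximum frequency is 3.
Only 17 reaches that frequency, so it is the mode.
Final answer: 17


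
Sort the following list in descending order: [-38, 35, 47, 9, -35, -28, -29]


Original list: [-38, 35, 47, 9, -35, -28, -29]
Repeatedly take the largest remaining element:
  Remaining [-38, 35, 47, 9, -35, -28, -29] -> largest is 47
  Remaining [-38, 35, 9, -35, -28, -29] -> largest is 35
  Remaining [-38, 9, -35, -28, -29] -> largest is 9
  Remaining [-38, -35, -28, -29] -> largest is -28
  Remaining [-38, -35, -29] -> largest is -29
  Remaining [-38, -35] -> largest is -35
  Remaining [-38] -> largest is -38
Collecting the picks in order gives the descending list.
Final answer: [47, 35, 9, -28, -29, -35, -38]


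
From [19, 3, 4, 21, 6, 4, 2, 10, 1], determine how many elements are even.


Check each element:
  19 is odd
  3 is odd
  4 is even
  21 is odd
  6 is even
  4 is even
  2 is even
  10 is even
  1 is odd
Evens: [4, 6, 4, 2, 10]
Count of evens = 5
Final answer: 5


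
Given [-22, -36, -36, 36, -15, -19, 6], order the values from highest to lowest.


Original list: [-22, -36, -36, 36, -15, -19, 6]
Repeatedly take the largest remaining element:
  Remaining [-22, -36, -36, 36, -15, -19, 6] -> largest is 36
  Remaining [-22, -36, -36, -15, -19, 6] -> largest is 6
  Remaining [-22, -36, -36, -15, -19] -> largest is -15
  Remaining [-22, -36, -36, -19] -> largest is -19
  Remaining [-22, -36, -36] -> largest is -22
  Remaining [-36, -36] -> largest is -36
  Remaining [-36] -> largest is -36
Collecting the picks in order gives the descending list.
Final answer: [36, 6, -15, -19, -22, -36, -36]


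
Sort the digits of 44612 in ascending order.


The number 44612 has digits: 4, 4, 6, 1, 2
Sorted: 1, 2, 4, 4, 6
Joining the sorted digits gives the result.
Final answer: 12446


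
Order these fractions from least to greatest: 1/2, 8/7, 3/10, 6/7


Convert to decimal for comparison:
  1/2 = 0.5
  8/7 = 1.1429
  3/10 = 0.3
  6/7 = 0.8571
Decimals in increasing order: 0.3 < 0.5 < 0.8571 < 1.1429
Writing each back as its fraction gives the sorted order.
Final answer: 3/10, 1/2, 6/7, 8/7


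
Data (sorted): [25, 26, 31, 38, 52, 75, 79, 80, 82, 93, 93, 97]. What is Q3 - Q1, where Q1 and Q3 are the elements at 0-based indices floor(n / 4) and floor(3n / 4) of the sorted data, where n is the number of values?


The data has n = 12 elements.
Q1 index = floor(12 / 4) = floor(3) = 3; Q3 index = floor(3 * 12 / 4) = floor(9) = 9
Q1 = element at index 3 = 38
Q3 = element at index 9 = 93
IQR = 93 - 38 = 55
Final answer: 55


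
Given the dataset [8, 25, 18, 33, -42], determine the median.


First, sort the list: [-42, 8, 18, 25, 33]
The list has 5 elements (odd count).
The middle index is 2 (0-based), and the element there is 18.
Final answer: 18


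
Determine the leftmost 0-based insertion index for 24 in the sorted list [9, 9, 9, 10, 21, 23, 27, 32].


List is sorted: [9, 9, 9, 10, 21, 23, 27, 32]
We need the leftmost position where 24 can be inserted, i.e. the first index whose element is >= 24 (or the end of the list if none is).
Binary search with low=0, high=8 (0-based indices):
  low=0, high=8, mid=4: a[4]=21 < 24, so low = 5
  low=5, high=8, mid=6: a[6]=27 >= 24, so high = 6
  low=5, high=6, mid=5: a[5]=23 < 24, so low = 6
Now low = high = 6, so the insertion index is 6.
Final answer: 6


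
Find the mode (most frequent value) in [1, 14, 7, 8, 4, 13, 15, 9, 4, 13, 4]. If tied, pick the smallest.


Count the frequency of each value:
  1 appears 1 time(s)
  4 appears 3 time(s)
  7 appears 1 time(s)
  8 appears 1 time(s)
  9 appears 1 time(s)
  13 appears 2 time(s)
  14 appears 1 time(s)
  15 appears 1 time(s)
Maximum frequency is 3.
Only 4 reaches that frequency, so it is the mode.
Final answer: 4


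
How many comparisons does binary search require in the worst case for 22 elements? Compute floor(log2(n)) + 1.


Binary search halves the search space each step.
Maximum comparisons = floor(log2(22)) + 1
log2(22) = 4.4594
floor(log2(22)) = 4, so 4 + 1 = 5
Final answer: 5


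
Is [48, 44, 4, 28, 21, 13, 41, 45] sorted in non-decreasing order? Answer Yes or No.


Check consecutive pairs:
  48 <= 44? False
  44 <= 4? False
  4 <= 28? True
  28 <= 21? False
  21 <= 13? False
  13 <= 41? True
  41 <= 45? True
4 consecutive pair(s) are out of order, so the list is not sorted.
Final answer: No


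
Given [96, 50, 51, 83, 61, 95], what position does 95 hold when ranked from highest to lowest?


Sort descending: [96, 95, 83, 61, 51, 50]
Find 95 in the sorted list.
95 is at position 2.
Final answer: 2


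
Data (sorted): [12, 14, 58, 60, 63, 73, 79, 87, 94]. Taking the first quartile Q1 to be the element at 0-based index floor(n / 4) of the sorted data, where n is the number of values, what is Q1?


The list has n = 9 elements.
Q1 index = floor(9 / 4) = floor(2.25) = 2
Counting from index 0 in the sorted data, the element at index 2 is 58.
Final answer: 58


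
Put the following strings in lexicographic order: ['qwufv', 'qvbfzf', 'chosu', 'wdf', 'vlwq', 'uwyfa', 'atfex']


Compare strings character by character (the first differing letter decides):
  'atfex' < 'chosu' since 'a' < 'c' at position 1
  'chosu' < 'qvbfzf' since 'c' < 'q' at position 1
  'qvbfzf' < 'qwufv' since 'v' < 'w' at position 2
  'qwufv' < 'uwyfa' since 'q' < 'u' at position 1
  'uwyfa' < 'vlwq' since 'u' < 'v' at position 1
  'vlwq' < 'wdf' since 'v' < 'w' at position 1
Chaining these comparisons gives the alphabetical order.
Final answer: ['atfex', 'chosu', 'qvbfzf', 'qwufv', 'uwyfa', 'vlwq', 'wdf']


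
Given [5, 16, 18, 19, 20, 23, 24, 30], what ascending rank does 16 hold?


Sort ascending: [5, 16, 18, 19, 20, 23, 24, 30]
Find 16 in the sorted list.
16 is at position 2 (1-indexed).
Final answer: 2


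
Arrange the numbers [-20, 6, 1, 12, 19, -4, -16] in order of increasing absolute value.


Compute absolute values:
  |-20| = 20
  |6| = 6
  |1| = 1
  |12| = 12
  |19| = 19
  |-4| = 4
  |-16| = 16
Absolute values in increasing order: 1 < 4 < 6 < 12 < 16 < 19 < 20
Listing the original numbers in that order gives the answer.
Final answer: [1, -4, 6, 12, -16, 19, -20]


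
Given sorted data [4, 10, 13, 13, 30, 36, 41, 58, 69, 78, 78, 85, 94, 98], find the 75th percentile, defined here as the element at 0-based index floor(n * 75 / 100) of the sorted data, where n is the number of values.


The dataset has n = 14 elements.
Index = floor(14 * 75 / 100) = floor(1050 / 100) = floor(10.5) = 10
Counting from index 0 in the sorted data, the element at index 10 is 78.
Final answer: 78


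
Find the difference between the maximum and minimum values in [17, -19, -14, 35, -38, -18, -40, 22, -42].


Maximum value: 35
Minimum value: -42
Range = 35 - (-42) = 77
Final answer: 77


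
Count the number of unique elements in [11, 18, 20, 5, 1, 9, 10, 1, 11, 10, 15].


List all unique values:
Distinct values: [1, 5, 9, 10, 11, 15, 18, 20]
Count = 8
Final answer: 8


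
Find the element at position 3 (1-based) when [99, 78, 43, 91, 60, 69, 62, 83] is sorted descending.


Sort descending: [99, 91, 83, 78, 69, 62, 60, 43]
The 3rd element (1-indexed) is at index 2.
Value = 83
Final answer: 83


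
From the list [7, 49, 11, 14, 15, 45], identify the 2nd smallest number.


Sort ascending: [7, 11, 14, 15, 45, 49]
The 2nd element (1-indexed) is at index 1.
Value = 11
Final answer: 11


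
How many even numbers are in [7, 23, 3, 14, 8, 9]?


Check each element:
  7 is odd
  23 is odd
  3 is odd
  14 is even
  8 is even
  9 is odd
Evens: [14, 8]
Count of evens = 2
Final answer: 2


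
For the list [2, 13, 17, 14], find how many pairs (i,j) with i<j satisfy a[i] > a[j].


For each element, count the later elements that are smaller than it:
  2 (index 0): smaller elements after it = [] -> 0
  13 (index 1): smaller elements after it = [] -> 0
  17 (index 2): smaller elements after it = [14] -> 1
Total inversions = 0 + 0 + 1 = 1
Final answer: 1


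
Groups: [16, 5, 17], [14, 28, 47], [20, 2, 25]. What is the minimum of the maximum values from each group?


Find max of each group:
  Group 1: [16, 5, 17] -> max = 17
  Group 2: [14, 28, 47] -> max = 47
  Group 3: [20, 2, 25] -> max = 25
Maxes: [17, 47, 25]
Minimum of maxes = 17
Final answer: 17


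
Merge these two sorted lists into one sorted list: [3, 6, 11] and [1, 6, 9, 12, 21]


List A: [3, 6, 11]
List B: [1, 6, 9, 12, 21]
Repeatedly compare the front elements and take the smaller:
  3 vs 1 -> take 1
  3 vs 6 -> take 3
  6 vs 6 -> take 6
  11 vs 6 -> take 6
  11 vs 9 -> take 9
  11 vs 12 -> take 11
  A is exhausted; append the rest of B: [12, 21]
Final answer: [1, 3, 6, 6, 9, 11, 12, 21]


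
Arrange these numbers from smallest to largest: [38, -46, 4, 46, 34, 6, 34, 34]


Original list: [38, -46, 4, 46, 34, 6, 34, 34]
Repeatedly take the smallest remaining element:
  Remaining [38, -46, 4, 46, 34, 6, 34, 34] -> smallest is -46
  Remaining [38, 4, 46, 34, 6, 34, 34] -> smallest is 4
  Remaining [38, 46, 34, 6, 34, 34] -> smallest is 6
  Remaining [38, 46, 34, 34, 34] -> smallest is 34
  Remaining [38, 46, 34, 34] -> smallest is 34
  Remaining [38, 46, 34] -> smallest is 34
  Remaining [38, 46] -> smallest is 38
  Remaining [46] -> smallest is 46
Collecting the picks in order gives the sorted list.
Final answer: [-46, 4, 6, 34, 34, 34, 38, 46]


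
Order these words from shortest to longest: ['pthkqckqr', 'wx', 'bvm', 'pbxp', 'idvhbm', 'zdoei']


Compute lengths:
  'pthkqckqr' has length 9
  'wx' has length 2
  'bvm' has length 3
  'pbxp' has length 4
  'idvhbm' has length 6
  'zdoei' has length 5
Lengths in increasing order: 2 < 3 < 4 < 5 < 6 < 9
Listing the words in that order gives the answer.
Final answer: ['wx', 'bvm', 'pbxp', 'zdoei', 'idvhbm', 'pthkqckqr']


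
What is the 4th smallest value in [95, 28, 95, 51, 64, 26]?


Sort ascending: [26, 28, 51, 64, 95, 95]
The 4th element (1-indexed) is at index 3.
Value = 64
Final answer: 64


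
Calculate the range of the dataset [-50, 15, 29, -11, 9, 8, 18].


Maximum value: 29
Minimum value: -50
Range = 29 - (-50) = 79
Final answer: 79


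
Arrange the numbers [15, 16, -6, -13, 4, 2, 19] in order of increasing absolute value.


Compute absolute values:
  |15| = 15
  |16| = 16
  |-6| = 6
  |-13| = 13
  |4| = 4
  |2| = 2
  |19| = 19
Absolute values in increasing order: 2 < 4 < 6 < 13 < 15 < 16 < 19
Listing the original numbers in that order gives the answer.
Final answer: [2, 4, -6, -13, 15, 16, 19]


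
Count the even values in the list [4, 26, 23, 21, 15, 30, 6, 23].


Check each element:
  4 is even
  26 is even
  23 is odd
  21 is odd
  15 is odd
  30 is even
  6 is even
  23 is odd
Evens: [4, 26, 30, 6]
Count of evens = 4
Final answer: 4


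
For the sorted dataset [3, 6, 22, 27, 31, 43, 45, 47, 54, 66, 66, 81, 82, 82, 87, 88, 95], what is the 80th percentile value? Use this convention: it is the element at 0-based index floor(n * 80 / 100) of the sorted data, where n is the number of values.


The dataset has n = 17 elements.
Index = floor(17 * 80 / 100) = floor(1360 / 100) = floor(13.6) = 13
Counting from index 0 in the sorted data, the element at index 13 is 82.
Final answer: 82


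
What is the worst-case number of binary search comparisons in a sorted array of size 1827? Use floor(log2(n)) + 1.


Binary search halves the search space each step.
Maximum comparisons = floor(log2(1827)) + 1
log2(1827) = 10.8353
floor(log2(1827)) = 10, so 10 + 1 = 11
Final answer: 11


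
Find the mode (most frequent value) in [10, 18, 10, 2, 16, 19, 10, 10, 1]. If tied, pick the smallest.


Count the frequency of each value:
  1 appears 1 time(s)
  2 appears 1 time(s)
  10 appears 4 time(s)
  16 appears 1 time(s)
  18 appears 1 time(s)
  19 appears 1 time(s)
Maximum frequency is 4.
Only 10 reaches that frequency, so it is the mode.
Final answer: 10


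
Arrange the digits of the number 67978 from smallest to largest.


The number 67978 has digits: 6, 7, 9, 7, 8
Sorted: 6, 7, 7, 8, 9
Joining the sorted digits gives the result.
Final answer: 67789


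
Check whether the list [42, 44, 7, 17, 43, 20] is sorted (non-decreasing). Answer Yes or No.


Check consecutive pairs:
  42 <= 44? True
  44 <= 7? False
  7 <= 17? True
  17 <= 43? True
  43 <= 20? False
2 consecutive pair(s) are out of order, so the list is not sorted.
Final answer: No


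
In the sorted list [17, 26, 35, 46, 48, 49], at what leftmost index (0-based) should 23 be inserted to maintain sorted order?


List is sorted: [17, 26, 35, 46, 48, 49]
We need the leftmost position where 23 can be inserted, i.e. the first index whose element is >= 23 (or the end of the list if none is).
Binary search with low=0, high=6 (0-based indices):
  low=0, high=6, mid=3: a[3]=46 >= 23, so high = 3
  low=0, high=3, mid=1: a[1]=26 >= 23, so high = 1
  low=0, high=1, mid=0: a[0]=17 < 23, so low = 1
Now low = high = 1, so the insertion index is 1.
Final answer: 1


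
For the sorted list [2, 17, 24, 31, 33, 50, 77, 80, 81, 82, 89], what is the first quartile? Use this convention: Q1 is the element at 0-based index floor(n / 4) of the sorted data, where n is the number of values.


The list has n = 11 elements.
Q1 index = floor(11 / 4) = floor(2.75) = 2
Counting from index 0 in the sorted data, the element at index 2 is 24.
Final answer: 24


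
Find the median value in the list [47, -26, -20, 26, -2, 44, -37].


First, sort the list: [-37, -26, -20, -2, 26, 44, 47]
The list has 7 elements (odd count).
The middle index is 3 (0-based), and the element there is -2.
Final answer: -2


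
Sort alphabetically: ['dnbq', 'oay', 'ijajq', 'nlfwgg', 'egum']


Compare strings character by character (the first differing letter decides):
  'dnbq' < 'egum' since 'd' < 'e' at position 1
  'egum' < 'ijajq' since 'e' < 'i' at position 1
  'ijajq' < 'nlfwgg' since 'i' < 'n' at position 1
  'nlfwgg' < 'oay' since 'n' < 'o' at position 1
Chaining these comparisons gives the alphabetical order.
Final answer: ['dnbq', 'egum', 'ijajq', 'nlfwgg', 'oay']


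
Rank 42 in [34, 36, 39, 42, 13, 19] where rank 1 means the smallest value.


Sort ascending: [13, 19, 34, 36, 39, 42]
Find 42 in the sorted list.
42 is at position 6 (1-indexed).
Final answer: 6


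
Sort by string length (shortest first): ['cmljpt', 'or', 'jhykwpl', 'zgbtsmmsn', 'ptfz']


Compute lengths:
  'cmljpt' has length 6
  'or' has length 2
  'jhykwpl' has length 7
  'zgbtsmmsn' has length 9
  'ptfz' has length 4
Lengths in increasing order: 2 < 4 < 6 < 7 < 9
Listing the words in that order gives the answer.
Final answer: ['or', 'ptfz', 'cmljpt', 'jhykwpl', 'zgbtsmmsn']


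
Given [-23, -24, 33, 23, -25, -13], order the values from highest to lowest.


Original list: [-23, -24, 33, 23, -25, -13]
Repeatedly take the largest remaining element:
  Remaining [-23, -24, 33, 23, -25, -13] -> largest is 33
  Remaining [-23, -24, 23, -25, -13] -> largest is 23
  Remaining [-23, -24, -25, -13] -> largest is -13
  Remaining [-23, -24, -25] -> largest is -23
  Remaining [-24, -25] -> largest is -24
  Remaining [-25] -> largest is -25
Collecting the picks in order gives the descending list.
Final answer: [33, 23, -13, -23, -24, -25]


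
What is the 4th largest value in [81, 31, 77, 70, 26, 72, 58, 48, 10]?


Sort descending: [81, 77, 72, 70, 58, 48, 31, 26, 10]
The 4th element (1-indexed) is at index 3.
Value = 70
Final answer: 70


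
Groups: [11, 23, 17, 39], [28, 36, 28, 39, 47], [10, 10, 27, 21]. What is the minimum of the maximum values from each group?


Find max of each group:
  Group 1: [11, 23, 17, 39] -> max = 39
  Group 2: [28, 36, 28, 39, 47] -> max = 47
  Group 3: [10, 10, 27, 21] -> max = 27
Maxes: [39, 47, 27]
Minimum of maxes = 27
Final answer: 27


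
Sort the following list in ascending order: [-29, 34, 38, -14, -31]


Original list: [-29, 34, 38, -14, -31]
Repeatedly take the smallest remaining element:
  Remaining [-29, 34, 38, -14, -31] -> smallest is -31
  Remaining [-29, 34, 38, -14] -> smallest is -29
  Remaining [34, 38, -14] -> smallest is -14
  Remaining [34, 38] -> smallest is 34
  Remaining [38] -> smallest is 38
Collecting the picks in order gives the sorted list.
Final answer: [-31, -29, -14, 34, 38]


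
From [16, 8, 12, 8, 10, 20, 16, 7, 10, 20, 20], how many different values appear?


List all unique values:
Distinct values: [7, 8, 10, 12, 16, 20]
Count = 6
Final answer: 6


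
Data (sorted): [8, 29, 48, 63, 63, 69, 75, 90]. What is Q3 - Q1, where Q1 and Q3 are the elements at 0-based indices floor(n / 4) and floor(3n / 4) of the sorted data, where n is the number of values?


The data has n = 8 elements.
Q1 index = floor(8 / 4) = floor(2) = 2; Q3 index = floor(3 * 8 / 4) = floor(6) = 6
Q1 = element at index 2 = 48
Q3 = element at index 6 = 75
IQR = 75 - 48 = 27
Final answer: 27


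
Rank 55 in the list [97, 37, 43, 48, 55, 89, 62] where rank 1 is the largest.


Sort descending: [97, 89, 62, 55, 48, 43, 37]
Find 55 in the sorted list.
55 is at position 4.
Final answer: 4


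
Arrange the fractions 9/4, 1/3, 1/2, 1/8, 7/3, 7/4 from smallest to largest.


Convert to decimal for comparison:
  9/4 = 2.25
  1/3 = 0.3333
  1/2 = 0.5
  1/8 = 0.125
  7/3 = 2.3333
  7/4 = 1.75
Decimals in increasing order: 0.125 < 0.3333 < 0.5 < 1.75 < 2.25 < 2.3333
Writing each back as its fraction gives the sorted order.
Final answer: 1/8, 1/3, 1/2, 7/4, 9/4, 7/3


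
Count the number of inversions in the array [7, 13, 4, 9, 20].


For each element, count the later elements that are smaller than it:
  7 (index 0): smaller elements after it = [4] -> 1
  13 (index 1): smaller elements after it = [4, 9] -> 2
  4 (index 2): smaller elements after it = [] -> 0
  9 (index 3): smaller elements after it = [] -> 0
Total inversions = 1 + 2 + 0 + 0 = 3
Final answer: 3


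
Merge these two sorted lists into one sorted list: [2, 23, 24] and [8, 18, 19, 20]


List A: [2, 23, 24]
List B: [8, 18, 19, 20]
Repeatedly compare the front elements and take the smaller:
  2 vs 8 -> take 2
  23 vs 8 -> take 8
  23 vs 18 -> take 18
  23 vs 19 -> take 19
  23 vs 20 -> take 20
  B is exhausted; append the rest of A: [23, 24]
Final answer: [2, 8, 18, 19, 20, 23, 24]


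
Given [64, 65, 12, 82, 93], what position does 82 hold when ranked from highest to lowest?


Sort descending: [93, 82, 65, 64, 12]
Find 82 in the sorted list.
82 is at position 2.
Final answer: 2


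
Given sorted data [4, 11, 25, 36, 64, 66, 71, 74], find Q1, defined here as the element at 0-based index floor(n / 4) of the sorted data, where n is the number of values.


The list has n = 8 elements.
Q1 index = floor(8 / 4) = floor(2) = 2
Counting from index 0 in the sorted data, the element at index 2 is 25.
Final answer: 25


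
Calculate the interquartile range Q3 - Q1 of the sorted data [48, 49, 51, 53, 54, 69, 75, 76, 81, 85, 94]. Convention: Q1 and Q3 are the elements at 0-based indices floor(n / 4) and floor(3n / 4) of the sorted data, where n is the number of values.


The data has n = 11 elements.
Q1 index = floor(11 / 4) = floor(2.75) = 2; Q3 index = floor(3 * 11 / 4) = floor(8.25) = 8
Q1 = element at index 2 = 51
Q3 = element at index 8 = 81
IQR = 81 - 51 = 30
Final answer: 30


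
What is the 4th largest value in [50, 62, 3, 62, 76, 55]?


Sort descending: [76, 62, 62, 55, 50, 3]
The 4th element (1-indexed) is at index 3.
Value = 55
Final answer: 55


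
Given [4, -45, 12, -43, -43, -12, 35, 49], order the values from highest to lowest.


Original list: [4, -45, 12, -43, -43, -12, 35, 49]
Repeatedly take the largest remaining element:
  Remaining [4, -45, 12, -43, -43, -12, 35, 49] -> largest is 49
  Remaining [4, -45, 12, -43, -43, -12, 35] -> largest is 35
  Remaining [4, -45, 12, -43, -43, -12] -> largest is 12
  Remaining [4, -45, -43, -43, -12] -> largest is 4
  Remaining [-45, -43, -43, -12] -> largest is -12
  Remaining [-45, -43, -43] -> largest is -43
  Remaining [-45, -43] -> largest is -43
  Remaining [-45] -> largest is -45
Collecting the picks in order gives the descending list.
Final answer: [49, 35, 12, 4, -12, -43, -43, -45]


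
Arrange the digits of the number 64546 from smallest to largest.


The number 64546 has digits: 6, 4, 5, 4, 6
Sorted: 4, 4, 5, 6, 6
Joining the sorted digits gives the result.
Final answer: 44566


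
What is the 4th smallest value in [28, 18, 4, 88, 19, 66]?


Sort ascending: [4, 18, 19, 28, 66, 88]
The 4th element (1-indexed) is at index 3.
Value = 28
Final answer: 28


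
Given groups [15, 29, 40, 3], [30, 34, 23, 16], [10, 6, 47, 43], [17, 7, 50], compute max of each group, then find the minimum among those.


Find max of each group:
  Group 1: [15, 29, 40, 3] -> max = 40
  Group 2: [30, 34, 23, 16] -> max = 34
  Group 3: [10, 6, 47, 43] -> max = 47
  Group 4: [17, 7, 50] -> max = 50
Maxes: [40, 34, 47, 50]
Minimum of maxes = 34
Final answer: 34


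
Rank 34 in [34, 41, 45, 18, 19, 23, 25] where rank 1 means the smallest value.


Sort ascending: [18, 19, 23, 25, 34, 41, 45]
Find 34 in the sorted list.
34 is at position 5 (1-indexed).
Final answer: 5


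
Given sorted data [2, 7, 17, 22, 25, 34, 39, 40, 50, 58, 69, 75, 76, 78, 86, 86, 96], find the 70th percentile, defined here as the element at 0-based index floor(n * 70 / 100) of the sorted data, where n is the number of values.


The dataset has n = 17 elements.
Index = floor(17 * 70 / 100) = floor(1190 / 100) = floor(11.9) = 11
Counting from index 0 in the sorted data, the element at index 11 is 75.
Final answer: 75


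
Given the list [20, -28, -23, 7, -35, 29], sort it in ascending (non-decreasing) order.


Original list: [20, -28, -23, 7, -35, 29]
Repeatedly take the smallest remaining element:
  Remaining [20, -28, -23, 7, -35, 29] -> smallest is -35
  Remaining [20, -28, -23, 7, 29] -> smallest is -28
  Remaining [20, -23, 7, 29] -> smallest is -23
  Remaining [20, 7, 29] -> smallest is 7
  Remaining [20, 29] -> smallest is 20
  Remaining [29] -> smallest is 29
Collecting the picks in order gives the sorted list.
Final answer: [-35, -28, -23, 7, 20, 29]


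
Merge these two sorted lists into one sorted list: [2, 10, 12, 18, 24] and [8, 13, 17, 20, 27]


List A: [2, 10, 12, 18, 24]
List B: [8, 13, 17, 20, 27]
Repeatedly compare the front elements and take the smaller:
  2 vs 8 -> take 2
  10 vs 8 -> take 8
  10 vs 13 -> take 10
  12 vs 13 -> take 12
  18 vs 13 -> take 13
  18 vs 17 -> take 17
  18 vs 20 -> take 18
  24 vs 20 -> take 20
  24 vs 27 -> take 24
  A is exhausted; append the rest of B: [27]
Final answer: [2, 8, 10, 12, 13, 17, 18, 20, 24, 27]


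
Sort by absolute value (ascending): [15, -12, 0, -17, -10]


Compute absolute values:
  |15| = 15
  |-12| = 12
  |0| = 0
  |-17| = 17
  |-10| = 10
Absolute values in increasing order: 0 < 10 < 12 < 15 < 17
Listing the original numbers in that order gives the answer.
Final answer: [0, -10, -12, 15, -17]


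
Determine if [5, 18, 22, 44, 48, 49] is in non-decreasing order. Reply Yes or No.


Check consecutive pairs:
  5 <= 18? True
  18 <= 22? True
  22 <= 44? True
  44 <= 48? True
  48 <= 49? True
Every consecutive pair is in order, so the list is non-decreasing.
Final answer: Yes


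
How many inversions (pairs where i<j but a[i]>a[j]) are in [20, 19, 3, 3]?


For each element, count the later elements that are smaller than it:
  20 (index 0): smaller elements after it = [19, 3, 3] -> 3
  19 (index 1): smaller elements after it = [3, 3] -> 2
  3 (index 2): smaller elements after it = [] -> 0
Total inversions = 3 + 2 + 0 = 5
Final answer: 5


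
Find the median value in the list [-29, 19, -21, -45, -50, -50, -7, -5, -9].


First, sort the list: [-50, -50, -45, -29, -21, -9, -7, -5, 19]
The list has 9 elements (odd count).
The middle index is 4 (0-based), and the element there is -21.
Final answer: -21
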